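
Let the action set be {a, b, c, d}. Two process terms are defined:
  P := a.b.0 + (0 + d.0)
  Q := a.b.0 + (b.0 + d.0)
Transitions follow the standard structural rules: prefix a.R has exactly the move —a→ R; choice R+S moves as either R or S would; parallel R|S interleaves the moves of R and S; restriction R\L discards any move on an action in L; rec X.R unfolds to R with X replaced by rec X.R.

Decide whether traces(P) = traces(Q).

Reachable graph of P (3 states):
  s0 = a.b.0 + (0 + d.0) has moves --a--▸ s1, --d--▸ s2
  s1 = b.0 has moves --b--▸ s2
  s2 = 0 has moves stopped
Reachable graph of Q (3 states):
  t0 = a.b.0 + (b.0 + d.0) has moves --a--▸ t1, --b--▸ t2, --d--▸ t2
  t1 = b.0 has moves --b--▸ t2
  t2 = 0 has moves stopped
Run σ = ⟨b⟩ on Q: start {t0}
  [1] b ⇒ {t2}
  Q completes σ.
Run σ = ⟨b⟩ on P: start {s0}
  [1] b ⇒ ∅ (P stuck)

NO — witness ⟨b⟩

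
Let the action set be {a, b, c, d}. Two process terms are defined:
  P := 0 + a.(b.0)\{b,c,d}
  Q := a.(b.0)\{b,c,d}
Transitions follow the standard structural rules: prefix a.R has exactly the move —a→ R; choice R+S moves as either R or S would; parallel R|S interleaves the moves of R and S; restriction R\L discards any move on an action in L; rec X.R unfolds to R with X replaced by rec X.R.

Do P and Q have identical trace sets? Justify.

Reachable graph of P (2 states):
  p0 = 0 + a.(b.0)\{b,c,d} has moves --a--▸ p1
  p1 = (b.0)\{b,c,d} has moves ∅
Reachable graph of Q (2 states):
  q0 = a.(b.0)\{b,c,d} has moves --a--▸ q1
  q1 = (b.0)\{b,c,d} has moves ∅
Bisimilarity quotient blocks:
  B0 = {p0, q0}
  B1 = {p1, q1}
p0 ∈ B0, q0 ∈ B0 → same block
Bisimilar ⇒ trace-equivalent.

traces(P) = traces(Q)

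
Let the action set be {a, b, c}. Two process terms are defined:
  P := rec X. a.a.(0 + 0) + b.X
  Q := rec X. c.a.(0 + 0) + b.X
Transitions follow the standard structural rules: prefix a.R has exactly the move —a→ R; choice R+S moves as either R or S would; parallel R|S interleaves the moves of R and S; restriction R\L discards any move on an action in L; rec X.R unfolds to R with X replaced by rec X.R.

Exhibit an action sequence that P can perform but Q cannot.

P's transition system — 3 states:
  m0 = rec X. a.a.(0 + 0) + b.X has moves ··a··> m1, ··b··> m0
  m1 = a.(0 + 0) has moves ··a··> m2
  m2 = 0 + 0 has moves (no moves)
Q's transition system — 3 states:
  n0 = rec X. c.a.(0 + 0) + b.X has moves ··b··> n0, ··c··> n1
  n1 = a.(0 + 0) has moves ··a··> n2
  n2 = 0 + 0 has moves (no moves)
Run σ = ⟨a⟩ on P: start {m0}
  [1] a ⇒ {m1}
  — P admits the full trace.
Run σ = ⟨a⟩ on Q: start {n0}
  [1] a ⇒ no successor for Q

a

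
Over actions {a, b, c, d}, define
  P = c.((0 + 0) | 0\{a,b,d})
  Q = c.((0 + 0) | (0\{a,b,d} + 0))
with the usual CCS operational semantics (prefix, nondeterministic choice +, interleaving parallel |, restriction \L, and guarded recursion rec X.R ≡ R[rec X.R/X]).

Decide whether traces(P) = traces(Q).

traces(P) = traces(Q)

Reachable graph of P (2 states):
  p0 = c.((0 + 0) | 0\{a,b,d}) ⊢ --c--▸ p1
  p1 = (0 + 0) | 0\{a,b,d} ⊢ (no moves)
Reachable graph of Q (2 states):
  q0 = c.((0 + 0) | (0\{a,b,d} + 0)) ⊢ --c--▸ q1
  q1 = (0 + 0) | (0\{a,b,d} + 0) ⊢ (no moves)
Coarsest stable partition (strong bisimilarity classes):
  B0 = {p0, q0}
  B1 = {p1, q1}
p0 ∈ B0, q0 ∈ B0 → same block
Bisimilar ⇒ trace-equivalent.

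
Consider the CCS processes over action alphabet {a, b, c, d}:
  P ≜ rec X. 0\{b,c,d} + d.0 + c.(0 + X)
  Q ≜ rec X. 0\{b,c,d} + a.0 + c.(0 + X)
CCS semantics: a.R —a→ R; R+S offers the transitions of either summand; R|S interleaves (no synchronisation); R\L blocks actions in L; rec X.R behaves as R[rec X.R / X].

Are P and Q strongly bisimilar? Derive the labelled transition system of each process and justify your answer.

Reachable graph of P (3 states):
  m0 = rec X. 0\{b,c,d} + d.0 + c.(0 + X) → —c→ m1, —d→ m2
  m1 = 0 + (rec X. 0\{b,c,d} + d.0 + c.(0 + X)) → —c→ m1, —d→ m2
  m2 = 0 → (no moves)
Reachable graph of Q (3 states):
  n0 = rec X. 0\{b,c,d} + a.0 + c.(0 + X) → —a→ n1, —c→ n2
  n1 = 0 → (no moves)
  n2 = 0 + (rec X. 0\{b,c,d} + a.0 + c.(0 + X)) → —a→ n1, —c→ n2
Partition-refinement fixed point:
  B0 = {m0, m1}
  B1 = {m2, n1}
  B2 = {n0, n2}
m0 ∈ B0, n0 ∈ B2 → different blocks

not bisimilar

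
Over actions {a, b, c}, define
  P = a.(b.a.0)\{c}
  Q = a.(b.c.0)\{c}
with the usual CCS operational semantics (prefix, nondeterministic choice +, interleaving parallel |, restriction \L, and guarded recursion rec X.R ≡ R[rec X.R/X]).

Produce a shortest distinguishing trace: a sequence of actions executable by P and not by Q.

P's transition system — 4 states:
  p0 = a.(b.a.0)\{c} ⊢ -a-> p1
  p1 = (b.a.0)\{c} ⊢ -b-> p2
  p2 = (a.0)\{c} ⊢ -a-> p3
  p3 = 0\{c} ⊢ deadlocked
Q's transition system — 3 states:
  q0 = a.(b.c.0)\{c} ⊢ -a-> q1
  q1 = (b.c.0)\{c} ⊢ -b-> q2
  q2 = (c.0)\{c} ⊢ deadlocked
Trace ⟨aba⟩ through P, begin at {p0}:
  after a @ step 1: {p1}
  after b @ step 2: {p2}
  after a @ step 3: {p3}
  P completes σ.
Trace ⟨aba⟩ through Q, begin at {q0}:
  after a @ step 1: {q1}
  after b @ step 2: {q2}
  after a @ step 3: ∅  — Q cannot continue

aba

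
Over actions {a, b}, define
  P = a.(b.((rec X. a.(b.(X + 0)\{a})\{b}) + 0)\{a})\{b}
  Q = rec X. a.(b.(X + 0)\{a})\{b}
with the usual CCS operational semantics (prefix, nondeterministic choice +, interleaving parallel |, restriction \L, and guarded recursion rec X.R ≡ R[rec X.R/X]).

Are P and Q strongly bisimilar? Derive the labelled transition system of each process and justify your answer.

LTS(P): 2 reachable states
  s0 = a.(b.((rec X. a.(b.(X + 0)\{a})\{b}) + 0)\{a})\{b} → =a=> s1
  s1 = (b.((rec X. a.(b.(X + 0)\{a})\{b}) + 0)\{a})\{b} → stopped
LTS(Q): 2 reachable states
  t0 = rec X. a.(b.(X + 0)\{a})\{b} → =a=> t1
  t1 = (b.((rec X. a.(b.(X + 0)\{a})\{b}) + 0)\{a})\{b} → stopped
Bisimilarity quotient blocks:
  B0 = {s0, t0}
  B1 = {s1, t1}
s0 ∈ B0, t0 ∈ B0 → same block

bisimilar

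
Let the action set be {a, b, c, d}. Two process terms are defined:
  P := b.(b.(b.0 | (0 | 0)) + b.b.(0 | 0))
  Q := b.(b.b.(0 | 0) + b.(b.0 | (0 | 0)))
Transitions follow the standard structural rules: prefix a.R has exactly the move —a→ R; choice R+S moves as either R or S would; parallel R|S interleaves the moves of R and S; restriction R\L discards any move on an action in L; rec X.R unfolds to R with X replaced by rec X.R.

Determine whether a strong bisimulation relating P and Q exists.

LTS(P): 6 reachable states
  s0 = b.(b.(b.0 | (0 | 0)) + b.b.(0 | 0)) → —b→ s1
  s1 = b.(b.0 | (0 | 0)) + b.b.(0 | 0) → —b→ s2, —b→ s3
  s2 = b.(0 | 0) → —b→ s4
  s3 = b.0 | (0 | 0) → —b→ s5
  s4 = 0 | 0 → deadlocked
  s5 = 0 | (0 | 0) → deadlocked
LTS(Q): 6 reachable states
  t0 = b.(b.b.(0 | 0) + b.(b.0 | (0 | 0))) → —b→ t1
  t1 = b.b.(0 | 0) + b.(b.0 | (0 | 0)) → —b→ t2, —b→ t3
  t2 = b.(0 | 0) → —b→ t4
  t3 = b.0 | (0 | 0) → —b→ t5
  t4 = 0 | 0 → deadlocked
  t5 = 0 | (0 | 0) → deadlocked
Bisimilarity quotient blocks:
  B0 = {s0, t0}
  B1 = {s1, t1}
  B2 = {s2, s3, t2, t3}
  B3 = {s4, s5, t4, t5}
s0 ∈ B0, t0 ∈ B0 → same block

YES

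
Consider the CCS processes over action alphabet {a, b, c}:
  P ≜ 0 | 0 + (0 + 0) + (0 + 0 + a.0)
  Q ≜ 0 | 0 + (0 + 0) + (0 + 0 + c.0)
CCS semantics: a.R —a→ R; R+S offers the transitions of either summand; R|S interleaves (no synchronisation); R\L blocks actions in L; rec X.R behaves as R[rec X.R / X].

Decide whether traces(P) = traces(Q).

NO — witness ⟨a⟩

LTS(P): 2 reachable states
  m0 = 0 | 0 + (0 + 0) + (0 + 0 + a.0) → --a--▸ m1
  m1 = 0 → stopped
LTS(Q): 2 reachable states
  n0 = 0 | 0 + (0 + 0) + (0 + 0 + c.0) → --c--▸ n1
  n1 = 0 → stopped
Run σ = ⟨a⟩ on P: start {m0}
  [1] a ⇒ {m1}
  — P admits the full trace.
Run σ = ⟨a⟩ on Q: start {n0}
  [1] a ⇒ no successor for Q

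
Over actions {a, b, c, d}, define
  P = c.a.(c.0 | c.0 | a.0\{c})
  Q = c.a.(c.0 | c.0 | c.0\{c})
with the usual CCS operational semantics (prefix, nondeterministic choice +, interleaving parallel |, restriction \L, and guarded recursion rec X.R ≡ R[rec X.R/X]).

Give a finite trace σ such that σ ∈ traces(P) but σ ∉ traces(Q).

caa

Reachable graph of P (10 states):
  m0 = c.a.(c.0 | c.0 | a.0\{c}) → -c-> m1
  m1 = a.(c.0 | c.0 | a.0\{c}) → -a-> m2
  m2 = c.0 | c.0 | a.0\{c} → -a-> m3, -c-> m4, -c-> m5
  m3 = c.0 | c.0 | 0\{c} → -c-> m6, -c-> m7
  m4 = 0 | c.0 | a.0\{c} → -a-> m6, -c-> m8
  m5 = c.0 | 0 | a.0\{c} → -a-> m7, -c-> m8
  m6 = 0 | c.0 | 0\{c} → -c-> m9
  m7 = c.0 | 0 | 0\{c} → -c-> m9
  m8 = 0 | 0 | a.0\{c} → -a-> m9
  m9 = 0 | 0 | 0\{c} → deadlocked
Reachable graph of Q (10 states):
  n0 = c.a.(c.0 | c.0 | c.0\{c}) → -c-> n1
  n1 = a.(c.0 | c.0 | c.0\{c}) → -a-> n2
  n2 = c.0 | c.0 | c.0\{c} → -c-> n3, -c-> n4, -c-> n5
  n3 = 0 | c.0 | c.0\{c} → -c-> n6, -c-> n7
  n4 = c.0 | 0 | c.0\{c} → -c-> n6, -c-> n8
  n5 = c.0 | c.0 | 0\{c} → -c-> n7, -c-> n8
  n6 = 0 | 0 | c.0\{c} → -c-> n9
  n7 = 0 | c.0 | 0\{c} → -c-> n9
  n8 = c.0 | 0 | 0\{c} → -c-> n9
  n9 = 0 | 0 | 0\{c} → deadlocked
Executing caa from P (initial set {m0}):
  [1] c ⇒ {m1}
  [2] a ⇒ {m2}
  [3] a ⇒ {m3}
  ✓ P
Executing caa from Q (initial set {n0}):
  [1] c ⇒ {n1}
  [2] a ⇒ {n2}
  [3] a ⇒ ∅  — Q cannot continue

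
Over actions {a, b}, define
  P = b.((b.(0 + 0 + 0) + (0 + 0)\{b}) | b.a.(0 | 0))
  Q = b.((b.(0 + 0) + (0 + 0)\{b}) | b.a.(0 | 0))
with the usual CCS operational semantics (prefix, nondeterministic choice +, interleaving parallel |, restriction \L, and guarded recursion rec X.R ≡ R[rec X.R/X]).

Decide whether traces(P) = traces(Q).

LTS(P): 7 reachable states
  p0 = b.((b.(0 + 0 + 0) + (0 + 0)\{b}) | b.a.(0 | 0)) → =b=> p1
  p1 = (b.(0 + 0 + 0) + (0 + 0)\{b}) | b.a.(0 | 0) → =b=> p2, =b=> p3
  p2 = (0 + 0 + 0) | b.a.(0 | 0) → =b=> p4
  p3 = (b.(0 + 0 + 0) + (0 + 0)\{b}) | a.(0 | 0) → =a=> p5, =b=> p4
  p4 = (0 + 0 + 0) | a.(0 | 0) → =a=> p6
  p5 = (b.(0 + 0 + 0) + (0 + 0)\{b}) | (0 | 0) → =b=> p6
  p6 = (0 + 0 + 0) | (0 | 0) → stopped
LTS(Q): 7 reachable states
  q0 = b.((b.(0 + 0) + (0 + 0)\{b}) | b.a.(0 | 0)) → =b=> q1
  q1 = (b.(0 + 0) + (0 + 0)\{b}) | b.a.(0 | 0) → =b=> q2, =b=> q3
  q2 = (0 + 0) | b.a.(0 | 0) → =b=> q4
  q3 = (b.(0 + 0) + (0 + 0)\{b}) | a.(0 | 0) → =a=> q5, =b=> q4
  q4 = (0 + 0) | a.(0 | 0) → =a=> q6
  q5 = (b.(0 + 0) + (0 + 0)\{b}) | (0 | 0) → =b=> q6
  q6 = (0 + 0) | (0 | 0) → stopped
Bisimilarity quotient blocks:
  B0 = {p0, q0}
  B1 = {p1, q1}
  B2 = {p2, q2}
  B3 = {p4, q4}
  B4 = {p6, q6}
  B5 = {p3, q3}
  B6 = {p5, q5}
p0 ∈ B0, q0 ∈ B0 → same block
Bisimilar ⇒ trace-equivalent.

YES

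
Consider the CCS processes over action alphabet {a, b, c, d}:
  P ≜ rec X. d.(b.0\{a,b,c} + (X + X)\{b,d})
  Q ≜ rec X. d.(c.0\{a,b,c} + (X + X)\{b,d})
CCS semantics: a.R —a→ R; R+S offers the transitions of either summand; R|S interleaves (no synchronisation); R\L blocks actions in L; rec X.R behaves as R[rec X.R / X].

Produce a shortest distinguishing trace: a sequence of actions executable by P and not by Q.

P's transition system — 3 states:
  u0 = rec X. d.(b.0\{a,b,c} + (X + X)\{b,d}) :: ··d··> u1
  u1 = b.0\{a,b,c} + ((rec X. d.(b.0\{a,b,c} + (X + X)\{b,d})) + (rec X. d.(b.0\{a,b,c} + (X + X)\{b,d})))\{b,d} :: ··b··> u2
  u2 = 0\{a,b,c} :: ·
Q's transition system — 3 states:
  v0 = rec X. d.(c.0\{a,b,c} + (X + X)\{b,d}) :: ··d··> v1
  v1 = c.0\{a,b,c} + ((rec X. d.(c.0\{a,b,c} + (X + X)\{b,d})) + (rec X. d.(c.0\{a,b,c} + (X + X)\{b,d})))\{b,d} :: ··c··> v2
  v2 = 0\{a,b,c} :: ·
Run σ = ⟨db⟩ on P: start {u0}
  step 1 (d): {u1}
  step 2 (b): {u2}
  P completes σ.
Run σ = ⟨db⟩ on Q: start {v0}
  step 1 (d): {v1}
  step 2 (b): ∅ (Q stuck)

db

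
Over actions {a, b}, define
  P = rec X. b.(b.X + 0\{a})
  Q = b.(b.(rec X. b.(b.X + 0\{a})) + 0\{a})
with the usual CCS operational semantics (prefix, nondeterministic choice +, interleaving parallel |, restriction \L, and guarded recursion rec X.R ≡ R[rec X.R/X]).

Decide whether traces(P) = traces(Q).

Reachable graph of P (2 states):
  s0 = rec X. b.(b.X + 0\{a}) → ··b··> s1
  s1 = b.(rec X. b.(b.X + 0\{a})) + 0\{a} → ··b··> s0
Reachable graph of Q (3 states):
  t0 = b.(b.(rec X. b.(b.X + 0\{a})) + 0\{a}) → ··b··> t1
  t1 = b.(rec X. b.(b.X + 0\{a})) + 0\{a} → ··b··> t2
  t2 = rec X. b.(b.X + 0\{a}) → ··b··> t1
Bisimilarity quotient blocks:
  B0 = {s0, s1, t0, t1, t2}
s0 ∈ B0, t0 ∈ B0 → same block
Bisimilar ⇒ trace-equivalent.

traces(P) = traces(Q)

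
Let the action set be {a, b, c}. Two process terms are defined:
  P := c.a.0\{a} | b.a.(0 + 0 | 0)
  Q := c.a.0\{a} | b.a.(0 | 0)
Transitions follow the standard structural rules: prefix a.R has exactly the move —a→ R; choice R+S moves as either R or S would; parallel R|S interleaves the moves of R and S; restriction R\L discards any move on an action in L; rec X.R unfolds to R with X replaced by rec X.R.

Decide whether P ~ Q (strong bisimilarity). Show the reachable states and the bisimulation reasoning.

P ~ Q

Reachable graph of P (9 states):
  p0 = c.a.0\{a} | b.a.(0 + 0 | 0) ⊢ -b-> p1, -c-> p2
  p1 = c.a.0\{a} | a.(0 + 0 | 0) ⊢ -a-> p3, -c-> p4
  p2 = a.0\{a} | b.a.(0 + 0 | 0) ⊢ -a-> p5, -b-> p4
  p3 = c.a.0\{a} | (0 + 0 | 0) ⊢ -c-> p6
  p4 = a.0\{a} | a.(0 + 0 | 0) ⊢ -a-> p6, -a-> p7
  p5 = 0\{a} | b.a.(0 + 0 | 0) ⊢ -b-> p7
  p6 = a.0\{a} | (0 + 0 | 0) ⊢ -a-> p8
  p7 = 0\{a} | a.(0 + 0 | 0) ⊢ -a-> p8
  p8 = 0\{a} | (0 + 0 | 0) ⊢ (no moves)
Reachable graph of Q (9 states):
  q0 = c.a.0\{a} | b.a.(0 | 0) ⊢ -b-> q1, -c-> q2
  q1 = c.a.0\{a} | a.(0 | 0) ⊢ -a-> q3, -c-> q4
  q2 = a.0\{a} | b.a.(0 | 0) ⊢ -a-> q5, -b-> q4
  q3 = c.a.0\{a} | (0 | 0) ⊢ -c-> q6
  q4 = a.0\{a} | a.(0 | 0) ⊢ -a-> q6, -a-> q7
  q5 = 0\{a} | b.a.(0 | 0) ⊢ -b-> q7
  q6 = a.0\{a} | (0 | 0) ⊢ -a-> q8
  q7 = 0\{a} | a.(0 | 0) ⊢ -a-> q8
  q8 = 0\{a} | (0 | 0) ⊢ (no moves)
Bisimilarity quotient blocks:
  B0 = {p0, q0}
  B1 = {p1, q1}
  B2 = {p3, q3}
  B3 = {p6, p7, q6, q7}
  B4 = {p8, q8}
  B5 = {p4, q4}
  B6 = {p2, q2}
  B7 = {p5, q5}
p0 ∈ B0, q0 ∈ B0 → same block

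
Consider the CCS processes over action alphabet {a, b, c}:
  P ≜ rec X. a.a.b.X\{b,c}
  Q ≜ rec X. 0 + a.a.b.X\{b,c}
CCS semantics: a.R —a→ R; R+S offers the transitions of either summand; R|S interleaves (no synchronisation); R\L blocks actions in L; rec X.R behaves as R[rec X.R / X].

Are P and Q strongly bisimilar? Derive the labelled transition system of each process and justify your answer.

YES

Reachable graph of P (6 states):
  p0 = rec X. a.a.b.X\{b,c} → ··a··> p1
  p1 = a.b.(rec X. a.a.b.X\{b,c})\{b,c} → ··a··> p2
  p2 = b.(rec X. a.a.b.X\{b,c})\{b,c} → ··b··> p3
  p3 = (rec X. a.a.b.X\{b,c})\{b,c} → ··a··> p4
  p4 = (a.b.(rec X. a.a.b.X\{b,c})\{b,c})\{b,c} → ··a··> p5
  p5 = (b.(rec X. a.a.b.X\{b,c})\{b,c})\{b,c} → (no moves)
Reachable graph of Q (6 states):
  q0 = rec X. 0 + a.a.b.X\{b,c} → ··a··> q1
  q1 = a.b.(rec X. 0 + a.a.b.X\{b,c})\{b,c} → ··a··> q2
  q2 = b.(rec X. 0 + a.a.b.X\{b,c})\{b,c} → ··b··> q3
  q3 = (rec X. 0 + a.a.b.X\{b,c})\{b,c} → ··a··> q4
  q4 = (a.b.(rec X. 0 + a.a.b.X\{b,c})\{b,c})\{b,c} → ··a··> q5
  q5 = (b.(rec X. 0 + a.a.b.X\{b,c})\{b,c})\{b,c} → (no moves)
Bisimilarity quotient blocks:
  B0 = {p0, q0}
  B1 = {p1, q1}
  B2 = {p2, q2}
  B3 = {p3, q3}
  B4 = {p4, q4}
  B5 = {p5, q5}
p0 ∈ B0, q0 ∈ B0 → same block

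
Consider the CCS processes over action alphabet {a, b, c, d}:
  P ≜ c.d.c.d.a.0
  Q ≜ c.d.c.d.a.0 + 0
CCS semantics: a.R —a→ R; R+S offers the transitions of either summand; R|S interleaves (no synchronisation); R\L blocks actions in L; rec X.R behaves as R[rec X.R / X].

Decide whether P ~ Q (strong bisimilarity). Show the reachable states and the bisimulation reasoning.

Reachable graph of P (6 states):
  s0 = c.d.c.d.a.0 :: ··c··> s1
  s1 = d.c.d.a.0 :: ··d··> s2
  s2 = c.d.a.0 :: ··c··> s3
  s3 = d.a.0 :: ··d··> s4
  s4 = a.0 :: ··a··> s5
  s5 = 0 :: stopped
Reachable graph of Q (6 states):
  t0 = c.d.c.d.a.0 + 0 :: ··c··> t1
  t1 = d.c.d.a.0 :: ··d··> t2
  t2 = c.d.a.0 :: ··c··> t3
  t3 = d.a.0 :: ··d··> t4
  t4 = a.0 :: ··a··> t5
  t5 = 0 :: stopped
Coarsest stable partition (strong bisimilarity classes):
  B0 = {s0, t0}
  B1 = {s1, t1}
  B2 = {s2, t2}
  B3 = {s3, t3}
  B4 = {s4, t4}
  B5 = {s5, t5}
s0 ∈ B0, t0 ∈ B0 → same block

P ~ Q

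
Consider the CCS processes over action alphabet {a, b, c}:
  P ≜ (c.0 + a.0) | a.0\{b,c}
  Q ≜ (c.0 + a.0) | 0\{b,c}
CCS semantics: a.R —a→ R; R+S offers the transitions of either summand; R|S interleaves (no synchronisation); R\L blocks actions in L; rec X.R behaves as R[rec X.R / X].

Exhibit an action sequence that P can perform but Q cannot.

aa

Reachable graph of P (4 states):
  m0 = (c.0 + a.0) | a.0\{b,c} has moves -a-> m1, -a-> m2, -c-> m2
  m1 = (c.0 + a.0) | 0\{b,c} has moves -a-> m3, -c-> m3
  m2 = 0 | a.0\{b,c} has moves -a-> m3
  m3 = 0 | 0\{b,c} has moves (no moves)
Reachable graph of Q (2 states):
  n0 = (c.0 + a.0) | 0\{b,c} has moves -a-> n1, -c-> n1
  n1 = 0 | 0\{b,c} has moves (no moves)
Trace ⟨aa⟩ through P, begin at {m0}:
  step 1 (a): {m1, m2}
  step 2 (a): {m3}
  ✓ P
Trace ⟨aa⟩ through Q, begin at {n0}:
  step 1 (a): {n1}
  step 2 (a): ∅  — Q cannot continue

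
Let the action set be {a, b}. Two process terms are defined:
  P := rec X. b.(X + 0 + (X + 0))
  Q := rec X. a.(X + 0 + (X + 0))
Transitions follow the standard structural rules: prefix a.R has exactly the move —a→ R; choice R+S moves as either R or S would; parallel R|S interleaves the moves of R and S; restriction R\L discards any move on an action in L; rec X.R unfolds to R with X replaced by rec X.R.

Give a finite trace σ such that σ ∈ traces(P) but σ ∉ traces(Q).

b

Reachable graph of P (2 states):
  s0 = rec X. b.(X + 0 + (X + 0)) :: —b→ s1
  s1 = (rec X. b.(X + 0 + (X + 0))) + 0 + ((rec X. b.(X + 0 + (X + 0))) + 0) :: —b→ s1
Reachable graph of Q (2 states):
  t0 = rec X. a.(X + 0 + (X + 0)) :: —a→ t1
  t1 = (rec X. a.(X + 0 + (X + 0))) + 0 + ((rec X. a.(X + 0 + (X + 0))) + 0) :: —a→ t1
Trace ⟨b⟩ through P, begin at {s0}:
  [1] b ⇒ {s1}
  ✓ P
Trace ⟨b⟩ through Q, begin at {t0}:
  [1] b ⇒ ∅  — Q cannot continue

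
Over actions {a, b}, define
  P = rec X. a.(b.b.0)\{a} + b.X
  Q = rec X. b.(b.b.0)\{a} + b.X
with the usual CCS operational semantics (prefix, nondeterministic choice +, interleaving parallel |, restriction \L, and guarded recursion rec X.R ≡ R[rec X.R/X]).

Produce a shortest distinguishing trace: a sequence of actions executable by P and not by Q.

a

LTS(P): 4 reachable states
  p0 = rec X. a.(b.b.0)\{a} + b.X has moves --a--▸ p1, --b--▸ p0
  p1 = (b.b.0)\{a} has moves --b--▸ p2
  p2 = (b.0)\{a} has moves --b--▸ p3
  p3 = 0\{a} has moves deadlocked
LTS(Q): 4 reachable states
  q0 = rec X. b.(b.b.0)\{a} + b.X has moves --b--▸ q0, --b--▸ q1
  q1 = (b.b.0)\{a} has moves --b--▸ q2
  q2 = (b.0)\{a} has moves --b--▸ q3
  q3 = 0\{a} has moves deadlocked
Trace ⟨a⟩ through P, begin at {p0}:
  after a @ step 1: {p1}
  — P admits the full trace.
Trace ⟨a⟩ through Q, begin at {q0}:
  after a @ step 1: ∅ (Q stuck)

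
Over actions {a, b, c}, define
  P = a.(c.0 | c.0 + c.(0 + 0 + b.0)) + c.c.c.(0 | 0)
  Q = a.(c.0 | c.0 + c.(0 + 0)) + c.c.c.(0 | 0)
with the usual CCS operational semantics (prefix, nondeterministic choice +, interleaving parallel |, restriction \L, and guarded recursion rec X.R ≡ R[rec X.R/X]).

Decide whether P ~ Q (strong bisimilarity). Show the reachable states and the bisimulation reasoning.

LTS(P): 9 reachable states
  m0 = a.(c.0 | c.0 + c.(0 + 0 + b.0)) + c.c.c.(0 | 0) → --a--▸ m1, --c--▸ m2
  m1 = c.0 | c.0 + c.(0 + 0 + b.0) → --c--▸ m3, --c--▸ m4, --c--▸ m5
  m2 = c.c.(0 | 0) → --c--▸ m6
  m3 = 0 + 0 + b.0 → --b--▸ m7
  m4 = 0 | c.0 → --c--▸ m8
  m5 = c.0 | 0 → --c--▸ m8
  m6 = c.(0 | 0) → --c--▸ m8
  m7 = 0 → (no moves)
  m8 = 0 | 0 → (no moves)
LTS(Q): 8 reachable states
  n0 = a.(c.0 | c.0 + c.(0 + 0)) + c.c.c.(0 | 0) → --a--▸ n1, --c--▸ n2
  n1 = c.0 | c.0 + c.(0 + 0) → --c--▸ n3, --c--▸ n4, --c--▸ n5
  n2 = c.c.(0 | 0) → --c--▸ n6
  n3 = 0 + 0 → (no moves)
  n4 = 0 | c.0 → --c--▸ n7
  n5 = c.0 | 0 → --c--▸ n7
  n6 = c.(0 | 0) → --c--▸ n7
  n7 = 0 | 0 → (no moves)
Bisimilarity quotient blocks:
  B0 = {m0}
  B1 = {m2, n2}
  B2 = {m4, m5, m6, n4, n5, n6}
  B3 = {m7, m8, n3, n7}
  B4 = {m1}
  B5 = {m3}
  B6 = {n0}
  B7 = {n1}
m0 ∈ B0, n0 ∈ B6 → different blocks

P ≁ Q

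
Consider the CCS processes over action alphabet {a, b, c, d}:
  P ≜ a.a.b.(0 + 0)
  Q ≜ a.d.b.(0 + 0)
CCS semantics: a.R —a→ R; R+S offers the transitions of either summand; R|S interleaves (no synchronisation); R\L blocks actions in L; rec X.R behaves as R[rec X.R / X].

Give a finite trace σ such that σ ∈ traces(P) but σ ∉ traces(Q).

P's transition system — 4 states:
  u0 = a.a.b.(0 + 0) ⊢ ··a··> u1
  u1 = a.b.(0 + 0) ⊢ ··a··> u2
  u2 = b.(0 + 0) ⊢ ··b··> u3
  u3 = 0 + 0 ⊢ ·
Q's transition system — 4 states:
  v0 = a.d.b.(0 + 0) ⊢ ··a··> v1
  v1 = d.b.(0 + 0) ⊢ ··d··> v2
  v2 = b.(0 + 0) ⊢ ··b··> v3
  v3 = 0 + 0 ⊢ ·
Executing aa from P (initial set {u0}):
  [1] a ⇒ {u1}
  [2] a ⇒ {u2}
  — P admits the full trace.
Executing aa from Q (initial set {v0}):
  [1] a ⇒ {v1}
  [2] a ⇒ ∅ (Q stuck)

aa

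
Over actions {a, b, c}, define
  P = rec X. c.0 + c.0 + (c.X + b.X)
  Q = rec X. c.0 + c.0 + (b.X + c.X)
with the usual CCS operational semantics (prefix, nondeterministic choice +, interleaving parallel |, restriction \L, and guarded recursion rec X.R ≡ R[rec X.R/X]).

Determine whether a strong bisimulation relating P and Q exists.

YES

P's transition system — 2 states:
  u0 = rec X. c.0 + c.0 + (c.X + b.X) | ··b··> u0, ··c··> u0, ··c··> u1
  u1 = 0 | ·
Q's transition system — 2 states:
  v0 = rec X. c.0 + c.0 + (b.X + c.X) | ··b··> v0, ··c··> v0, ··c··> v1
  v1 = 0 | ·
Coarsest stable partition (strong bisimilarity classes):
  B0 = {u0, v0}
  B1 = {u1, v1}
u0 ∈ B0, v0 ∈ B0 → same block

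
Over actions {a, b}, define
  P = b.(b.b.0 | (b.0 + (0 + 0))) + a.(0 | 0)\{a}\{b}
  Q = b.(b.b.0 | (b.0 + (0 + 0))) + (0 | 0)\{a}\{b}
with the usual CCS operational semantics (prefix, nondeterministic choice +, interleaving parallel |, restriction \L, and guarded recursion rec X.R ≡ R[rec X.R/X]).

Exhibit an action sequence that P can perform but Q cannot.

LTS(P): 8 reachable states
  p0 = b.(b.b.0 | (b.0 + (0 + 0))) + a.(0 | 0)\{a}\{b} ⊢ --a--▸ p1, --b--▸ p2
  p1 = (0 | 0)\{a}\{b} ⊢ deadlocked
  p2 = b.b.0 | (b.0 + (0 + 0)) ⊢ --b--▸ p3, --b--▸ p4
  p3 = b.0 | (b.0 + (0 + 0)) ⊢ --b--▸ p5, --b--▸ p6
  p4 = b.b.0 | 0 ⊢ --b--▸ p6
  p5 = 0 | (b.0 + (0 + 0)) ⊢ --b--▸ p7
  p6 = b.0 | 0 ⊢ --b--▸ p7
  p7 = 0 | 0 ⊢ deadlocked
LTS(Q): 7 reachable states
  q0 = b.(b.b.0 | (b.0 + (0 + 0))) + (0 | 0)\{a}\{b} ⊢ --b--▸ q1
  q1 = b.b.0 | (b.0 + (0 + 0)) ⊢ --b--▸ q2, --b--▸ q3
  q2 = b.0 | (b.0 + (0 + 0)) ⊢ --b--▸ q4, --b--▸ q5
  q3 = b.b.0 | 0 ⊢ --b--▸ q5
  q4 = 0 | (b.0 + (0 + 0)) ⊢ --b--▸ q6
  q5 = b.0 | 0 ⊢ --b--▸ q6
  q6 = 0 | 0 ⊢ deadlocked
Run σ = ⟨a⟩ on P: start {p0}
  after a @ step 1: {p1}
  — P admits the full trace.
Run σ = ⟨a⟩ on Q: start {q0}
  after a @ step 1: no successor for Q

a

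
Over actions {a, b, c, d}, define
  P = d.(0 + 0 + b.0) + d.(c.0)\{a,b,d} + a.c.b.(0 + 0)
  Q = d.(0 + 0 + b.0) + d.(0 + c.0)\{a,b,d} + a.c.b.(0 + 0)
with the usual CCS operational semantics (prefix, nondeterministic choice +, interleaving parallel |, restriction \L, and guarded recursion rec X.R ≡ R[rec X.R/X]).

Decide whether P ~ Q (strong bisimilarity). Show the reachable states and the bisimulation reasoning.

bisimilar

LTS(P): 8 reachable states
  s0 = d.(0 + 0 + b.0) + d.(c.0)\{a,b,d} + a.c.b.(0 + 0) has moves -a-> s1, -d-> s2, -d-> s3
  s1 = c.b.(0 + 0) has moves -c-> s4
  s2 = (c.0)\{a,b,d} has moves -c-> s5
  s3 = 0 + 0 + b.0 has moves -b-> s6
  s4 = b.(0 + 0) has moves -b-> s7
  s5 = 0\{a,b,d} has moves stopped
  s6 = 0 has moves stopped
  s7 = 0 + 0 has moves stopped
LTS(Q): 8 reachable states
  t0 = d.(0 + 0 + b.0) + d.(0 + c.0)\{a,b,d} + a.c.b.(0 + 0) has moves -a-> t1, -d-> t2, -d-> t3
  t1 = c.b.(0 + 0) has moves -c-> t4
  t2 = (0 + c.0)\{a,b,d} has moves -c-> t5
  t3 = 0 + 0 + b.0 has moves -b-> t6
  t4 = b.(0 + 0) has moves -b-> t7
  t5 = 0\{a,b,d} has moves stopped
  t6 = 0 has moves stopped
  t7 = 0 + 0 has moves stopped
Coarsest stable partition (strong bisimilarity classes):
  B0 = {s0, t0}
  B1 = {s2, t2}
  B2 = {s5, s6, s7, t5, t6, t7}
  B3 = {s1, t1}
  B4 = {s3, s4, t3, t4}
s0 ∈ B0, t0 ∈ B0 → same block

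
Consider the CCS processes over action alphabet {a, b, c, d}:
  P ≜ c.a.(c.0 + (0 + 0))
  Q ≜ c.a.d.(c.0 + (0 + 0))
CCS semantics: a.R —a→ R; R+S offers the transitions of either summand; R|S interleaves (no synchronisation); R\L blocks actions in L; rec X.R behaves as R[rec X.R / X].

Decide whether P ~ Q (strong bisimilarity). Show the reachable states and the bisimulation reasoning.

Reachable graph of P (4 states):
  u0 = c.a.(c.0 + (0 + 0)) ⊢ =c=> u1
  u1 = a.(c.0 + (0 + 0)) ⊢ =a=> u2
  u2 = c.0 + (0 + 0) ⊢ =c=> u3
  u3 = 0 ⊢ stopped
Reachable graph of Q (5 states):
  v0 = c.a.d.(c.0 + (0 + 0)) ⊢ =c=> v1
  v1 = a.d.(c.0 + (0 + 0)) ⊢ =a=> v2
  v2 = d.(c.0 + (0 + 0)) ⊢ =d=> v3
  v3 = c.0 + (0 + 0) ⊢ =c=> v4
  v4 = 0 ⊢ stopped
Bisimilarity quotient blocks:
  B0 = {u0}
  B1 = {u1}
  B2 = {u2, v3}
  B3 = {u3, v4}
  B4 = {v0}
  B5 = {v1}
  B6 = {v2}
u0 ∈ B0, v0 ∈ B4 → different blocks

P ≁ Q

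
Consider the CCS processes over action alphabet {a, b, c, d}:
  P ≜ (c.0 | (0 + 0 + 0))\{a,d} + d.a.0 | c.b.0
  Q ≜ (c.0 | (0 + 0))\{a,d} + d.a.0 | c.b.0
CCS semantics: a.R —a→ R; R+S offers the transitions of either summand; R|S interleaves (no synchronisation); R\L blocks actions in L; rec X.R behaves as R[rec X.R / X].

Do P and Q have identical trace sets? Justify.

trace-equivalent

Reachable graph of P (10 states):
  u0 = (c.0 | (0 + 0 + 0))\{a,d} + d.a.0 | c.b.0 ⊢ -c-> u1, -c-> u2, -d-> u3
  u1 = (0 | (0 + 0 + 0))\{a,d} ⊢ deadlocked
  u2 = d.a.0 | b.0 ⊢ -b-> u4, -d-> u5
  u3 = a.0 | c.b.0 ⊢ -a-> u6, -c-> u5
  u4 = d.a.0 | 0 ⊢ -d-> u7
  u5 = a.0 | b.0 ⊢ -a-> u8, -b-> u7
  u6 = 0 | c.b.0 ⊢ -c-> u8
  u7 = a.0 | 0 ⊢ -a-> u9
  u8 = 0 | b.0 ⊢ -b-> u9
  u9 = 0 | 0 ⊢ deadlocked
Reachable graph of Q (10 states):
  v0 = (c.0 | (0 + 0))\{a,d} + d.a.0 | c.b.0 ⊢ -c-> v1, -c-> v2, -d-> v3
  v1 = (0 | (0 + 0))\{a,d} ⊢ deadlocked
  v2 = d.a.0 | b.0 ⊢ -b-> v4, -d-> v5
  v3 = a.0 | c.b.0 ⊢ -a-> v6, -c-> v5
  v4 = d.a.0 | 0 ⊢ -d-> v7
  v5 = a.0 | b.0 ⊢ -a-> v8, -b-> v7
  v6 = 0 | c.b.0 ⊢ -c-> v8
  v7 = a.0 | 0 ⊢ -a-> v9
  v8 = 0 | b.0 ⊢ -b-> v9
  v9 = 0 | 0 ⊢ deadlocked
Partition-refinement fixed point:
  B0 = {u0, v0}
  B1 = {u1, u9, v1, v9}
  B2 = {u2, v2}
  B3 = {u4, v4}
  B4 = {u7, v7}
  B5 = {u5, v5}
  B6 = {u8, v8}
  B7 = {u3, v3}
  B8 = {u6, v6}
u0 ∈ B0, v0 ∈ B0 → same block
Bisimilar ⇒ trace-equivalent.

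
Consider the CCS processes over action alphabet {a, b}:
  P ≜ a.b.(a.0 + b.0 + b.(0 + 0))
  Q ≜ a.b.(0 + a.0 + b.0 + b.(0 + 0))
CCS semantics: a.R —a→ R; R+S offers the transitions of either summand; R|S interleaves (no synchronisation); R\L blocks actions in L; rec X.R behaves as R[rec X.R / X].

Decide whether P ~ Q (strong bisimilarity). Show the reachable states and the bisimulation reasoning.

Reachable graph of P (5 states):
  s0 = a.b.(a.0 + b.0 + b.(0 + 0)) | --a--▸ s1
  s1 = b.(a.0 + b.0 + b.(0 + 0)) | --b--▸ s2
  s2 = a.0 + b.0 + b.(0 + 0) | --a--▸ s3, --b--▸ s3, --b--▸ s4
  s3 = 0 | ·
  s4 = 0 + 0 | ·
Reachable graph of Q (5 states):
  t0 = a.b.(0 + a.0 + b.0 + b.(0 + 0)) | --a--▸ t1
  t1 = b.(0 + a.0 + b.0 + b.(0 + 0)) | --b--▸ t2
  t2 = 0 + a.0 + b.0 + b.(0 + 0) | --a--▸ t3, --b--▸ t3, --b--▸ t4
  t3 = 0 | ·
  t4 = 0 + 0 | ·
Coarsest stable partition (strong bisimilarity classes):
  B0 = {s0, t0}
  B1 = {s1, t1}
  B2 = {s2, t2}
  B3 = {s3, s4, t3, t4}
s0 ∈ B0, t0 ∈ B0 → same block

YES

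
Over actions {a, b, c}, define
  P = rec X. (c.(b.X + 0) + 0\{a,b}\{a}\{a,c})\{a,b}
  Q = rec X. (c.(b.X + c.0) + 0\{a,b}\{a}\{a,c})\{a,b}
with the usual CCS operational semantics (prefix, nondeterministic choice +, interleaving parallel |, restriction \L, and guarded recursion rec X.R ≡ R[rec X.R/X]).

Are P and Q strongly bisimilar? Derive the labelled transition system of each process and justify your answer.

not bisimilar

Reachable graph of P (2 states):
  m0 = rec X. (c.(b.X + 0) + 0\{a,b}\{a}\{a,c})\{a,b} has moves =c=> m1
  m1 = (b.(rec X. (c.(b.X + 0) + 0\{a,b}\{a}\{a,c})\{a,b}) + 0)\{a,b} has moves deadlocked
Reachable graph of Q (3 states):
  n0 = rec X. (c.(b.X + c.0) + 0\{a,b}\{a}\{a,c})\{a,b} has moves =c=> n1
  n1 = (b.(rec X. (c.(b.X + c.0) + 0\{a,b}\{a}\{a,c})\{a,b}) + c.0)\{a,b} has moves =c=> n2
  n2 = 0\{a,b} has moves deadlocked
Coarsest stable partition (strong bisimilarity classes):
  B0 = {m0, n1}
  B1 = {m1, n2}
  B2 = {n0}
m0 ∈ B0, n0 ∈ B2 → different blocks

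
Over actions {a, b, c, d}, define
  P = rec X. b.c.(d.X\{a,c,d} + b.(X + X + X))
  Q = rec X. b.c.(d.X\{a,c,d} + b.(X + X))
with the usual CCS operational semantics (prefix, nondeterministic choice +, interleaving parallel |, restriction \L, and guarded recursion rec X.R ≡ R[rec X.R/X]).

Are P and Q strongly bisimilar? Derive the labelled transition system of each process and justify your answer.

P ~ Q

P's transition system — 6 states:
  p0 = rec X. b.c.(d.X\{a,c,d} + b.(X + X + X)) | ··b··> p1
  p1 = c.(d.(rec X. b.c.(d.X\{a,c,d} + b.(X + X + X)))\{a,c,d} + b.((rec X. b.c.(d.X\{a,c,d} + b.(X + X + X))) + (rec X. b.c.(d.X\{a,c,d} + b.(X + X + X))) + (rec X. b.c.(d.X\{a,c,d} + b.(X + X + X))))) | ··c··> p2
  p2 = d.(rec X. b.c.(d.X\{a,c,d} + b.(X + X + X)))\{a,c,d} + b.((rec X. b.c.(d.X\{a,c,d} + b.(X + X + X))) + (rec X. b.c.(d.X\{a,c,d} + b.(X + X + X))) + (rec X. b.c.(d.X\{a,c,d} + b.(X + X + X)))) | ··b··> p3, ··d··> p4
  p3 = (rec X. b.c.(d.X\{a,c,d} + b.(X + X + X))) + (rec X. b.c.(d.X\{a,c,d} + b.(X + X + X))) + (rec X. b.c.(d.X\{a,c,d} + b.(X + X + X))) | ··b··> p1
  p4 = (rec X. b.c.(d.X\{a,c,d} + b.(X + X + X)))\{a,c,d} | ··b··> p5
  p5 = (c.(d.(rec X. b.c.(d.X\{a,c,d} + b.(X + X + X)))\{a,c,d} + b.((rec X. b.c.(d.X\{a,c,d} + b.(X + X + X))) + (rec X. b.c.(d.X\{a,c,d} + b.(X + X + X))) + (rec X. b.c.(d.X\{a,c,d} + b.(X + X + X))))))\{a,c,d} | stopped
Q's transition system — 6 states:
  q0 = rec X. b.c.(d.X\{a,c,d} + b.(X + X)) | ··b··> q1
  q1 = c.(d.(rec X. b.c.(d.X\{a,c,d} + b.(X + X)))\{a,c,d} + b.((rec X. b.c.(d.X\{a,c,d} + b.(X + X))) + (rec X. b.c.(d.X\{a,c,d} + b.(X + X))))) | ··c··> q2
  q2 = d.(rec X. b.c.(d.X\{a,c,d} + b.(X + X)))\{a,c,d} + b.((rec X. b.c.(d.X\{a,c,d} + b.(X + X))) + (rec X. b.c.(d.X\{a,c,d} + b.(X + X)))) | ··b··> q3, ··d··> q4
  q3 = (rec X. b.c.(d.X\{a,c,d} + b.(X + X))) + (rec X. b.c.(d.X\{a,c,d} + b.(X + X))) | ··b··> q1
  q4 = (rec X. b.c.(d.X\{a,c,d} + b.(X + X)))\{a,c,d} | ··b··> q5
  q5 = (c.(d.(rec X. b.c.(d.X\{a,c,d} + b.(X + X)))\{a,c,d} + b.((rec X. b.c.(d.X\{a,c,d} + b.(X + X))) + (rec X. b.c.(d.X\{a,c,d} + b.(X + X))))))\{a,c,d} | stopped
Partition-refinement fixed point:
  B0 = {p0, p3, q0, q3}
  B1 = {p1, q1}
  B2 = {p2, q2}
  B3 = {p4, q4}
  B4 = {p5, q5}
p0 ∈ B0, q0 ∈ B0 → same block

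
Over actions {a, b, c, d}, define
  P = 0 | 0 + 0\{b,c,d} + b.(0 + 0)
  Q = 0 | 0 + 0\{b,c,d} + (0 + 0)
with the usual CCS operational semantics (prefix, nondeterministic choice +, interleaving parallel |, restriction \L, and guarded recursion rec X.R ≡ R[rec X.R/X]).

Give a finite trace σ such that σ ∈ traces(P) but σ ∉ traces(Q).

P's transition system — 2 states:
  m0 = 0 | 0 + 0\{b,c,d} + b.(0 + 0) → -b-> m1
  m1 = 0 + 0 → stopped
Q's transition system — 1 states:
  n0 = 0 | 0 + 0\{b,c,d} + (0 + 0) → stopped
Run σ = ⟨b⟩ on P: start {m0}
  step 1 (b): {m1}
  — P admits the full trace.
Run σ = ⟨b⟩ on Q: start {n0}
  step 1 (b): no successor for Q

b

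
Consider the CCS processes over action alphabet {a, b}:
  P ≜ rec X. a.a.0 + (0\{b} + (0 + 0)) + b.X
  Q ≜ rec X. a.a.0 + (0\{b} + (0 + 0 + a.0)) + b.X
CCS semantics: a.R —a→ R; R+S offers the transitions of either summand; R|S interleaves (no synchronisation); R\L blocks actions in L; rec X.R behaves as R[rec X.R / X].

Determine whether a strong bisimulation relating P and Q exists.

P's transition system — 3 states:
  p0 = rec X. a.a.0 + (0\{b} + (0 + 0)) + b.X → -a-> p1, -b-> p0
  p1 = a.0 → -a-> p2
  p2 = 0 → ·
Q's transition system — 3 states:
  q0 = rec X. a.a.0 + (0\{b} + (0 + 0 + a.0)) + b.X → -a-> q1, -a-> q2, -b-> q0
  q1 = 0 → ·
  q2 = a.0 → -a-> q1
Coarsest stable partition (strong bisimilarity classes):
  B0 = {p0}
  B1 = {p1, q2}
  B2 = {p2, q1}
  B3 = {q0}
p0 ∈ B0, q0 ∈ B3 → different blocks

NO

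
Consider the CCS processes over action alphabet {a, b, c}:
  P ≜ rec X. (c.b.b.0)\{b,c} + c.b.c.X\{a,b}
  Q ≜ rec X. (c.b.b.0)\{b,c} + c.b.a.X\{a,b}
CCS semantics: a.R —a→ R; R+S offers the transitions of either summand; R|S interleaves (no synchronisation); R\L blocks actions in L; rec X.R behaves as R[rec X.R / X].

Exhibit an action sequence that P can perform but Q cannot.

LTS(P): 5 reachable states
  m0 = rec X. (c.b.b.0)\{b,c} + c.b.c.X\{a,b} ⊢ =c=> m1
  m1 = b.c.(rec X. (c.b.b.0)\{b,c} + c.b.c.X\{a,b})\{a,b} ⊢ =b=> m2
  m2 = c.(rec X. (c.b.b.0)\{b,c} + c.b.c.X\{a,b})\{a,b} ⊢ =c=> m3
  m3 = (rec X. (c.b.b.0)\{b,c} + c.b.c.X\{a,b})\{a,b} ⊢ =c=> m4
  m4 = (b.c.(rec X. (c.b.b.0)\{b,c} + c.b.c.X\{a,b})\{a,b})\{a,b} ⊢ ∅
LTS(Q): 5 reachable states
  n0 = rec X. (c.b.b.0)\{b,c} + c.b.a.X\{a,b} ⊢ =c=> n1
  n1 = b.a.(rec X. (c.b.b.0)\{b,c} + c.b.a.X\{a,b})\{a,b} ⊢ =b=> n2
  n2 = a.(rec X. (c.b.b.0)\{b,c} + c.b.a.X\{a,b})\{a,b} ⊢ =a=> n3
  n3 = (rec X. (c.b.b.0)\{b,c} + c.b.a.X\{a,b})\{a,b} ⊢ =c=> n4
  n4 = (b.a.(rec X. (c.b.b.0)\{b,c} + c.b.a.X\{a,b})\{a,b})\{a,b} ⊢ ∅
Executing cbc from P (initial set {m0}):
  after c @ step 1: {m1}
  after b @ step 2: {m2}
  after c @ step 3: {m3}
  — P admits the full trace.
Executing cbc from Q (initial set {n0}):
  after c @ step 1: {n1}
  after b @ step 2: {n2}
  after c @ step 3: ∅ (Q stuck)

cbc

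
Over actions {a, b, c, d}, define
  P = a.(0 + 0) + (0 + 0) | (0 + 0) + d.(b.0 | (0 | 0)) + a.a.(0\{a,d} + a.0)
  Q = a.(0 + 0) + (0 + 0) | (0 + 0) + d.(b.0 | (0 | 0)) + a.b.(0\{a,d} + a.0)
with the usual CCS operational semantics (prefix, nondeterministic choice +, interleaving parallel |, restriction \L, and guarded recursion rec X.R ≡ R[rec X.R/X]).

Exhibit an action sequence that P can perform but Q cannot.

aa

LTS(P): 7 reachable states
  m0 = a.(0 + 0) + (0 + 0) | (0 + 0) + d.(b.0 | (0 | 0)) + a.a.(0\{a,d} + a.0) | --a--▸ m1, --a--▸ m2, --d--▸ m3
  m1 = 0 + 0 | ∅
  m2 = a.(0\{a,d} + a.0) | --a--▸ m4
  m3 = b.0 | (0 | 0) | --b--▸ m5
  m4 = 0\{a,d} + a.0 | --a--▸ m6
  m5 = 0 | (0 | 0) | ∅
  m6 = 0 | ∅
LTS(Q): 7 reachable states
  n0 = a.(0 + 0) + (0 + 0) | (0 + 0) + d.(b.0 | (0 | 0)) + a.b.(0\{a,d} + a.0) | --a--▸ n1, --a--▸ n2, --d--▸ n3
  n1 = 0 + 0 | ∅
  n2 = b.(0\{a,d} + a.0) | --b--▸ n4
  n3 = b.0 | (0 | 0) | --b--▸ n5
  n4 = 0\{a,d} + a.0 | --a--▸ n6
  n5 = 0 | (0 | 0) | ∅
  n6 = 0 | ∅
Executing aa from P (initial set {m0}):
  after a @ step 1: {m1, m2}
  after a @ step 2: {m4}
  P completes σ.
Executing aa from Q (initial set {n0}):
  after a @ step 1: {n1, n2}
  after a @ step 2: no successor for Q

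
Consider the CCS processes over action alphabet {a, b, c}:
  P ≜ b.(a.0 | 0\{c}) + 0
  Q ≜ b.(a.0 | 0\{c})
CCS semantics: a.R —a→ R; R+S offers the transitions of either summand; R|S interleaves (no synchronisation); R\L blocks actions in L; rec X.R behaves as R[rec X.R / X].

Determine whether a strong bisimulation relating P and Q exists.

P ~ Q

P's transition system — 3 states:
  m0 = b.(a.0 | 0\{c}) + 0 has moves —b→ m1
  m1 = a.0 | 0\{c} has moves —a→ m2
  m2 = 0 | 0\{c} has moves deadlocked
Q's transition system — 3 states:
  n0 = b.(a.0 | 0\{c}) has moves —b→ n1
  n1 = a.0 | 0\{c} has moves —a→ n2
  n2 = 0 | 0\{c} has moves deadlocked
Partition-refinement fixed point:
  B0 = {m0, n0}
  B1 = {m1, n1}
  B2 = {m2, n2}
m0 ∈ B0, n0 ∈ B0 → same block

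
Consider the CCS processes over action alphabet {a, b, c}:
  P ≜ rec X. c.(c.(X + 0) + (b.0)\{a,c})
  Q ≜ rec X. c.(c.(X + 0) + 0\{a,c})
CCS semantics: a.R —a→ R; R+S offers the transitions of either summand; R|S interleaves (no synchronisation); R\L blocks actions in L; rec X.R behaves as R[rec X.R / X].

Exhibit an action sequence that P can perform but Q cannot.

cb

LTS(P): 4 reachable states
  u0 = rec X. c.(c.(X + 0) + (b.0)\{a,c}) ⊢ =c=> u1
  u1 = c.((rec X. c.(c.(X + 0) + (b.0)\{a,c})) + 0) + (b.0)\{a,c} ⊢ =b=> u2, =c=> u3
  u2 = 0\{a,c} ⊢ ·
  u3 = (rec X. c.(c.(X + 0) + (b.0)\{a,c})) + 0 ⊢ =c=> u1
LTS(Q): 3 reachable states
  v0 = rec X. c.(c.(X + 0) + 0\{a,c}) ⊢ =c=> v1
  v1 = c.((rec X. c.(c.(X + 0) + 0\{a,c})) + 0) + 0\{a,c} ⊢ =c=> v2
  v2 = (rec X. c.(c.(X + 0) + 0\{a,c})) + 0 ⊢ =c=> v1
Executing cb from P (initial set {u0}):
  [1] c ⇒ {u1}
  [2] b ⇒ {u2}
  P completes σ.
Executing cb from Q (initial set {v0}):
  [1] c ⇒ {v1}
  [2] b ⇒ no successor for Q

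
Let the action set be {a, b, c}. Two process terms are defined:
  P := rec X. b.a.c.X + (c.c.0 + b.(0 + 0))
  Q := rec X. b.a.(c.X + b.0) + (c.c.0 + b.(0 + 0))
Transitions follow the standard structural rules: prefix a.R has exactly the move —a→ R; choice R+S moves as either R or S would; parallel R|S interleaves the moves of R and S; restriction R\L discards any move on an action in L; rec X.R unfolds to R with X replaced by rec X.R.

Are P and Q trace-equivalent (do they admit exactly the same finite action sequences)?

P's transition system — 6 states:
  p0 = rec X. b.a.c.X + (c.c.0 + b.(0 + 0)) ⊢ -b-> p1, -b-> p2, -c-> p3
  p1 = 0 + 0 ⊢ (no moves)
  p2 = a.c.(rec X. b.a.c.X + (c.c.0 + b.(0 + 0))) ⊢ -a-> p4
  p3 = c.0 ⊢ -c-> p5
  p4 = c.(rec X. b.a.c.X + (c.c.0 + b.(0 + 0))) ⊢ -c-> p0
  p5 = 0 ⊢ (no moves)
Q's transition system — 6 states:
  q0 = rec X. b.a.(c.X + b.0) + (c.c.0 + b.(0 + 0)) ⊢ -b-> q1, -b-> q2, -c-> q3
  q1 = 0 + 0 ⊢ (no moves)
  q2 = a.(c.(rec X. b.a.(c.X + b.0) + (c.c.0 + b.(0 + 0))) + b.0) ⊢ -a-> q4
  q3 = c.0 ⊢ -c-> q5
  q4 = c.(rec X. b.a.(c.X + b.0) + (c.c.0 + b.(0 + 0))) + b.0 ⊢ -b-> q5, -c-> q0
  q5 = 0 ⊢ (no moves)
Run σ = ⟨bab⟩ on Q: start {q0}
  after b @ step 1: {q1, q2}
  after a @ step 2: {q4}
  after b @ step 3: {q5}
  — Q admits the full trace.
Run σ = ⟨bab⟩ on P: start {p0}
  after b @ step 1: {p1, p2}
  after a @ step 2: {p4}
  after b @ step 3: ∅  — P cannot continue

NO — witness ⟨bab⟩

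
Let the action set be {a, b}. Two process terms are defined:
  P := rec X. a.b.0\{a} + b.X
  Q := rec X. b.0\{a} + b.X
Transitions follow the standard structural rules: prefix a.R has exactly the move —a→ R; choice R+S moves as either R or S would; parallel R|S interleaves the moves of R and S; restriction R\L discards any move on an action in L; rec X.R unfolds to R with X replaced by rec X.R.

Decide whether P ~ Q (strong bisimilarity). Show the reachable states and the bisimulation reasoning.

LTS(P): 3 reachable states
  p0 = rec X. a.b.0\{a} + b.X | ··a··> p1, ··b··> p0
  p1 = b.0\{a} | ··b··> p2
  p2 = 0\{a} | deadlocked
LTS(Q): 2 reachable states
  q0 = rec X. b.0\{a} + b.X | ··b··> q0, ··b··> q1
  q1 = 0\{a} | deadlocked
Bisimilarity quotient blocks:
  B0 = {p0}
  B1 = {p1}
  B2 = {p2, q1}
  B3 = {q0}
p0 ∈ B0, q0 ∈ B3 → different blocks

NO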